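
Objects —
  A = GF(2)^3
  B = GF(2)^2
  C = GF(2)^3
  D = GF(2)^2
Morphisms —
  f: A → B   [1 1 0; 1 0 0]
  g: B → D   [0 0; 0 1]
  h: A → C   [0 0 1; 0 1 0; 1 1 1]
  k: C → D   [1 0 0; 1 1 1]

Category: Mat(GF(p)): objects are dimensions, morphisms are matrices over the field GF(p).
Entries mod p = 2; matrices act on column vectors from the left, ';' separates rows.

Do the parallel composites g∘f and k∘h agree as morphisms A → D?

Along f;g (path 1):
  e0=[1,0,0] f→[1,1] g→[0,1]
  e1=[0,1,0] f→[1,0] g→[0,0]
  e2=[0,0,1] f→[0,0] g→[0,0]
  composite₁ = [0 0 0; 1 0 0]
Along h;k (path 2):
  e0=[1,0,0] h→[0,0,1] k→[0,1]
  e1=[0,1,0] h→[0,1,1] k→[0,0]
  e2=[0,0,1] h→[1,0,1] k→[1,0]
  composite₂ = [0 0 1; 1 0 0]
Equal? differ; not commutative

Answer: DOES NOT COMMUTE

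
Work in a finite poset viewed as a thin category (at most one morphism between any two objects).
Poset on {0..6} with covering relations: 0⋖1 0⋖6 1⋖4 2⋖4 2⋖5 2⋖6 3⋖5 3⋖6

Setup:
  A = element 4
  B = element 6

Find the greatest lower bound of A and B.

{x : x<=A ∧ x<=B} = {0,2}  (A=4, B=6)
  maximal lower bounds 0 and 2 are incomparable: neither 0<=2 nor 2<=0
→ no greatest lower bound exists

Answer: NO MEET EXISTS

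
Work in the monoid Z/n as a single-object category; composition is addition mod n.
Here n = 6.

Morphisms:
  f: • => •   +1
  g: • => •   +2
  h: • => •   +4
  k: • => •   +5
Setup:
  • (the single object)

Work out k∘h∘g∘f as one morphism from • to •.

  0 +1≡1 +2≡3 +4≡1 +5≡0  (mod 6)
⟦path⟧: +0

Answer: +0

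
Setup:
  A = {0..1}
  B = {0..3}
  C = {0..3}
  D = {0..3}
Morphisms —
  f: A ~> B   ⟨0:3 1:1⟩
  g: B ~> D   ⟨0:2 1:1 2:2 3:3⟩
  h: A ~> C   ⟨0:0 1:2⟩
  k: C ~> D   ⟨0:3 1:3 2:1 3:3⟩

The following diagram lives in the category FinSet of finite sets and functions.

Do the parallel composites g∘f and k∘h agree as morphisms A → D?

1) trace f;g:
  0 f~>3 g~>3
  1 f~>1 g~>1
  composite₁ = ⟨0:3 1:1⟩
2) trace h;k:
  0 h~>0 k~>3
  1 h~>2 k~>1
  composite₂ = ⟨0:3 1:1⟩
Equal? YES — commutes

Answer: COMMUTES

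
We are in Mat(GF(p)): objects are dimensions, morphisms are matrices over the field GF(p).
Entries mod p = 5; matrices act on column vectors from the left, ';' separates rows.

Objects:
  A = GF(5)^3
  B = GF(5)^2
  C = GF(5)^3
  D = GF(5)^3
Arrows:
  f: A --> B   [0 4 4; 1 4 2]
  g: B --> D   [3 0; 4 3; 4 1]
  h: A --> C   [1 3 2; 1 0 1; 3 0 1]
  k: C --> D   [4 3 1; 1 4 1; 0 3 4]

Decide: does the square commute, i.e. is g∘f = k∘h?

Answer: DOES NOT COMMUTE

Work:
Along f;g (path 1):
  e0=(1,0,0) f-->(0,1) g-->(0,3,1)
  e1=(0,1,0) f-->(4,4) g-->(2,3,0)
  e2=(0,0,1) f-->(4,2) g-->(2,2,3)
  result₁ = [0 2 2; 3 3 2; 1 0 3]
Along h;k (path 2):
  e0=(1,0,0) h-->(1,1,3) k-->(0,3,0)
  e1=(0,1,0) h-->(3,0,0) k-->(2,3,0)
  e2=(0,0,1) h-->(2,1,1) k-->(2,2,2)
  result₂ = [0 2 2; 3 3 2; 0 0 2]
Equal? distinct morphisms ✗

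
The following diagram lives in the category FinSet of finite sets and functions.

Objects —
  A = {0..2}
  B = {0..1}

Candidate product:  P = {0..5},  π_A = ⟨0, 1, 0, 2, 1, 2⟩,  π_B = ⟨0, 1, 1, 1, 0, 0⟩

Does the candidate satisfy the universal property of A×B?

|A|·|B| = 3·2 = 6;  |P| = 6
Check the pairing map k ↦ (π_A(k), π_B(k)):
  0 -> (0,0)
  1 -> (1,1)
  2 -> (0,1)
  3 -> (2,1)
  4 -> (1,0)
  5 -> (2,0)
distinct pairs in image: 6 / 6 needed
  → bijection onto A×B; projections well-typed.

Answer: VALID PRODUCT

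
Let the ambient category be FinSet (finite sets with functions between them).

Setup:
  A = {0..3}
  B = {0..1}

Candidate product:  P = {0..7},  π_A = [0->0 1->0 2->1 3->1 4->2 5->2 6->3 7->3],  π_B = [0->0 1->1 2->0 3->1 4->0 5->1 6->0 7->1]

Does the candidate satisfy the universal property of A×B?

|A|·|B| = 4·2 = 8;  |P| = 8
Check the pairing map k ↦ (π_A(k), π_B(k)):
  0 -> (0,0)
  1 -> (0,1)
  2 -> (1,0)
  3 -> (1,1)
  4 -> (2,0)
  5 -> (2,1)
  6 -> (3,0)
  7 -> (3,1)
distinct pairs in image: 8 / 8 needed
  → bijection onto A×B; projections well-typed.

Answer: VALID PRODUCT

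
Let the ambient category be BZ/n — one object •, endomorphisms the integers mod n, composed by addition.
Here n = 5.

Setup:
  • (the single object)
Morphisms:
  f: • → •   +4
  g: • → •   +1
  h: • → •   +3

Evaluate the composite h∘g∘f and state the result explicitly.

Answer: +3

Work:
  0 +4≡4 +1≡0 +3≡3  (mod 5)
⟦path⟧: +3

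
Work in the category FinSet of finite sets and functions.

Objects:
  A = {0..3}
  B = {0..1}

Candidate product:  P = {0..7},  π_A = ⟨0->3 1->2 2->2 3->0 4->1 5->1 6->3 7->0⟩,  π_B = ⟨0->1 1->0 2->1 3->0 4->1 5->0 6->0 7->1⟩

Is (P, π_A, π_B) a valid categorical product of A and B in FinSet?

Answer: VALID PRODUCT

Derivation:
|A|·|B| = 4·2 = 8;  |P| = 8
Check the pairing map k ↦ (π_A(k), π_B(k)):
  0 -> (3,1)
  1 -> (2,0)
  2 -> (2,1)
  3 -> (0,0)
  4 -> (1,1)
  5 -> (1,0)
  6 -> (3,0)
  7 -> (0,1)
distinct pairs in image: 8 / 8 needed
  → bijection onto A×B; projections well-typed.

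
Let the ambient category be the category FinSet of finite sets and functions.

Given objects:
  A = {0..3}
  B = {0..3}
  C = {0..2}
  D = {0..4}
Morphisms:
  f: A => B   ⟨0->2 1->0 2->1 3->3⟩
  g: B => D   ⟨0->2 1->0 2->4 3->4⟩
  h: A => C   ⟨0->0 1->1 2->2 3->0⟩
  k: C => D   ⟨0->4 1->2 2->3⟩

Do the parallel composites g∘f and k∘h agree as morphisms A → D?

Path 1 = f;g:
  0 f=>2 g=>4
  1 f=>0 g=>2
  2 f=>1 g=>0
  3 f=>3 g=>4
  composite₁ = ⟨0->4 1->2 2->0 3->4⟩
Path 2 = h;k:
  0 h=>0 k=>4
  1 h=>1 k=>2
  2 h=>2 k=>3
  3 h=>0 k=>4
  composite₂ = ⟨0->4 1->2 2->3 3->4⟩
Equal? NO — does not commute

Answer: DOES NOT COMMUTE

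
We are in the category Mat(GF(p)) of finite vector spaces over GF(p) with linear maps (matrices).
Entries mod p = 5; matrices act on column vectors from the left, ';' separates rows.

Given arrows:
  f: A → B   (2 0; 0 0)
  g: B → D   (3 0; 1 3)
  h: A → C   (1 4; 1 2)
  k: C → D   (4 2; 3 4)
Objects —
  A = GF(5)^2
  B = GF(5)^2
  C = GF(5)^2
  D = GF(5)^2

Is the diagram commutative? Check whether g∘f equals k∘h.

Path 1 = f;g:
  e0=[1,0] f→[2,0] g→[1,2]
  e1=[0,1] f→[0,0] g→[0,0]
  ⟦path⟧₁ = (1 0; 2 0)
Path 2 = h;k:
  e0=[1,0] h→[1,1] k→[1,2]
  e1=[0,1] h→[4,2] k→[0,0]
  ⟦path⟧₂ = (1 0; 2 0)
Equal? same morphism ✓

Answer: COMMUTES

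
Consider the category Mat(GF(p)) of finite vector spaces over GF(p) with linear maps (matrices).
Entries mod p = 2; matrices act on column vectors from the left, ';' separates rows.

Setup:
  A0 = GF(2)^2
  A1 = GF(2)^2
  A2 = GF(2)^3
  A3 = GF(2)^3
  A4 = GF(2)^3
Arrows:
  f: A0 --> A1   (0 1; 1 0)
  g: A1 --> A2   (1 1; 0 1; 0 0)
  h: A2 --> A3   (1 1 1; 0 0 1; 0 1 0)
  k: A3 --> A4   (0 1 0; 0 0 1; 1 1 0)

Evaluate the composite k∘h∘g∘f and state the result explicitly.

Answer: (0 0; 1 0; 0 1)

Work:
  e0=(1,0) f-->(0,1) g-->(1,1,0) h-->(0,0,1) k-->(0,1,0)
  e1=(0,1) f-->(1,0) g-->(1,0,0) h-->(1,0,0) k-->(0,0,1)
⟦path⟧: (0 0; 1 0; 0 1)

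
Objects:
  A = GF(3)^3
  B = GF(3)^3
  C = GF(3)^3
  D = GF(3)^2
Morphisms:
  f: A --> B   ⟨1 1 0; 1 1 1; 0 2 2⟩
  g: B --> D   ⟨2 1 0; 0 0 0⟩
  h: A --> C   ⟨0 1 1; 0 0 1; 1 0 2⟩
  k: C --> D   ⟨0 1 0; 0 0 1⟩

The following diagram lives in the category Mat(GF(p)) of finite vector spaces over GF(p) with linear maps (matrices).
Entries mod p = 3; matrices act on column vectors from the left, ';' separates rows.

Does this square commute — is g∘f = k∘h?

Path 1 = f;g:
  e0=(1,0,0) f-->(1,1,0) g-->(0,0)
  e1=(0,1,0) f-->(1,1,2) g-->(0,0)
  e2=(0,0,1) f-->(0,1,2) g-->(1,0)
  composite₁ = ⟨0 0 1; 0 0 0⟩
Path 2 = h;k:
  e0=(1,0,0) h-->(0,0,1) k-->(0,1)
  e1=(0,1,0) h-->(1,0,0) k-->(0,0)
  e2=(0,0,1) h-->(1,1,2) k-->(1,2)
  composite₂ = ⟨0 0 1; 1 0 2⟩
Equal? differ; not commutative

Answer: DOES NOT COMMUTE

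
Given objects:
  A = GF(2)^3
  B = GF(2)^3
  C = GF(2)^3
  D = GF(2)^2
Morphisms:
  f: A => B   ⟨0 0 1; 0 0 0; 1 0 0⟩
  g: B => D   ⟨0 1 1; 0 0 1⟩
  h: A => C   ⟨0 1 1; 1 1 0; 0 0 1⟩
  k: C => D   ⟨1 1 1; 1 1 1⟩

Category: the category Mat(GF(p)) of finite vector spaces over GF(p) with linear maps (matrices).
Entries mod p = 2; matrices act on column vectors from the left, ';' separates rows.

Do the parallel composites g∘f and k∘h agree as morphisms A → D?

Path 1 = f;g:
  e0=[1,0,0] f=>[0,0,1] g=>[1,1]
  e1=[0,1,0] f=>[0,0,0] g=>[0,0]
  e2=[0,0,1] f=>[1,0,0] g=>[0,0]
  result₁ = ⟨1 0 0; 1 0 0⟩
Path 2 = h;k:
  e0=[1,0,0] h=>[0,1,0] k=>[1,1]
  e1=[0,1,0] h=>[1,1,0] k=>[0,0]
  e2=[0,0,1] h=>[1,0,1] k=>[0,0]
  result₂ = ⟨1 0 0; 1 0 0⟩
Equal? same morphism ✓

Answer: COMMUTES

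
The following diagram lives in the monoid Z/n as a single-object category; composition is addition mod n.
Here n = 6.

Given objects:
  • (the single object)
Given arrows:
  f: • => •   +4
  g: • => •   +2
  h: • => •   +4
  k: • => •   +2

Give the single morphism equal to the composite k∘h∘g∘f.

Answer: +0

Derivation:
  0 +4≡4 +2≡0 +4≡4 +2≡0  (mod 6)
⟦path⟧: +0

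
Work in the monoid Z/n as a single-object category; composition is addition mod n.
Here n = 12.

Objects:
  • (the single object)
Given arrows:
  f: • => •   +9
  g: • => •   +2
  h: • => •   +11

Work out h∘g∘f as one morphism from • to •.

  0 +9≡9 +2≡11 +11≡10  (mod 12)
composite: +10

Answer: +10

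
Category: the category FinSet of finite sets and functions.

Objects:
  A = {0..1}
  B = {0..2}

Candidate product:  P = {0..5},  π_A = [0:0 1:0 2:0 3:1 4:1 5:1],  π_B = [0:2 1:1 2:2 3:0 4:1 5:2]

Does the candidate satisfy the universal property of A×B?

|A|·|B| = 2·3 = 6;  |P| = 6
Check the pairing map k ↦ (π_A(k), π_B(k)):
  0 : (0,2)
  1 : (0,1)
  2 : (0,2)  ✗ repeats pair of k=0
  3 : (1,0)
  4 : (1,1)
  5 : (1,2)
distinct pairs in image: 5 / 6 needed
  → (0,2) hit at k=0 and k=2

Answer: NOT A VALID PRODUCT — duplicate pair at indices 2,0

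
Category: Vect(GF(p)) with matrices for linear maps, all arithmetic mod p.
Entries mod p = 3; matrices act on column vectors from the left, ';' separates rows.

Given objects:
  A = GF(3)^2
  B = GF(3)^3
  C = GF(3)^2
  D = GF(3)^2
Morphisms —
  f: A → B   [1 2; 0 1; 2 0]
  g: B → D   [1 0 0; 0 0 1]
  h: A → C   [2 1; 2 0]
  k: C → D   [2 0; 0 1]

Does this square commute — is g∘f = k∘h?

Answer: COMMUTES

Trace:
1) trace f;g:
  e0=(1,0) f→(1,0,2) g→(1,2)
  e1=(0,1) f→(2,1,0) g→(2,0)
  result₁ = [1 2; 2 0]
2) trace h;k:
  e0=(1,0) h→(2,2) k→(1,2)
  e1=(0,1) h→(1,0) k→(2,0)
  result₂ = [1 2; 2 0]
Equal? YES — commutes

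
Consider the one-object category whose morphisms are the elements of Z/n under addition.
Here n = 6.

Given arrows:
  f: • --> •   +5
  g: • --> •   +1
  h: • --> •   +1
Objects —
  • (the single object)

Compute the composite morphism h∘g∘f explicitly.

  0 +5≡5 +1≡0 +1≡1  (mod 6)
⟦path⟧: +1

Answer: +1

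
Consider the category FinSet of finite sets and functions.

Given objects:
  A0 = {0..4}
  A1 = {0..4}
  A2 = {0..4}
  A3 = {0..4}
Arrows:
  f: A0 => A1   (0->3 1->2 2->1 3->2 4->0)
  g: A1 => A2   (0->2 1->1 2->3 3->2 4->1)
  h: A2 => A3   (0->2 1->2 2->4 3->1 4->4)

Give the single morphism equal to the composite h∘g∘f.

  0 f=>3 g=>2 h=>4
  1 f=>2 g=>3 h=>1
  2 f=>1 g=>1 h=>2
  3 f=>2 g=>3 h=>1
  4 f=>0 g=>2 h=>4
composite: (0->4 1->1 2->2 3->1 4->4)

Answer: (0->4 1->1 2->2 3->1 4->4)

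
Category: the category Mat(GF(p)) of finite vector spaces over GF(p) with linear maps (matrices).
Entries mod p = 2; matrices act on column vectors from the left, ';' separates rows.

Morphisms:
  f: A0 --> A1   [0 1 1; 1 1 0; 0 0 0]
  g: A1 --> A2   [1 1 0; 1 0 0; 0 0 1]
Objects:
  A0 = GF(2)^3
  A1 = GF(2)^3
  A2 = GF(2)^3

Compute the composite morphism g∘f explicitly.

  e0=[1,0,0] f-->[0,1,0] g-->[1,0,0]
  e1=[0,1,0] f-->[1,1,0] g-->[0,1,0]
  e2=[0,0,1] f-->[1,0,0] g-->[1,1,0]
result: [1 0 1; 0 1 1; 0 0 0]

Answer: [1 0 1; 0 1 1; 0 0 0]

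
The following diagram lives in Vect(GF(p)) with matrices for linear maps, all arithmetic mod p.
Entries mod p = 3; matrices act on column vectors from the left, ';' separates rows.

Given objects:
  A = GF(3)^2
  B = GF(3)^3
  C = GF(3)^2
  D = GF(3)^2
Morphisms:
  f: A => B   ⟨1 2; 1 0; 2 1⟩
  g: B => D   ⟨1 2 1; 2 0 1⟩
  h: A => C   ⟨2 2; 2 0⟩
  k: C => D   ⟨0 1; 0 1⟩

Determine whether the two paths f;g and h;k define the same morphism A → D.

Answer: DOES NOT COMMUTE

Derivation:
Along f;g (path 1):
  e0=(1,0) f=>(1,1,2) g=>(2,1)
  e1=(0,1) f=>(2,0,1) g=>(0,2)
  result₁ = ⟨2 0; 1 2⟩
Along h;k (path 2):
  e0=(1,0) h=>(2,2) k=>(2,2)
  e1=(0,1) h=>(2,0) k=>(0,0)
  result₂ = ⟨2 0; 2 0⟩
Equal? distinct morphisms ✗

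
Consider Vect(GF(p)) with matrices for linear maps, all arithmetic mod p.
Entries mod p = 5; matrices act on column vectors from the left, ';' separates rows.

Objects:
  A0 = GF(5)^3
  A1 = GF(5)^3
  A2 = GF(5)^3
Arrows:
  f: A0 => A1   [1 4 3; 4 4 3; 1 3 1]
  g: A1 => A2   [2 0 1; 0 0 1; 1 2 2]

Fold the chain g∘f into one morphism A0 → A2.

  e0=(1,0,0) f=>(1,4,1) g=>(3,1,1)
  e1=(0,1,0) f=>(4,4,3) g=>(1,3,3)
  e2=(0,0,1) f=>(3,3,1) g=>(2,1,1)
⟦path⟧: [3 1 2; 1 3 1; 1 3 1]

Answer: [3 1 2; 1 3 1; 1 3 1]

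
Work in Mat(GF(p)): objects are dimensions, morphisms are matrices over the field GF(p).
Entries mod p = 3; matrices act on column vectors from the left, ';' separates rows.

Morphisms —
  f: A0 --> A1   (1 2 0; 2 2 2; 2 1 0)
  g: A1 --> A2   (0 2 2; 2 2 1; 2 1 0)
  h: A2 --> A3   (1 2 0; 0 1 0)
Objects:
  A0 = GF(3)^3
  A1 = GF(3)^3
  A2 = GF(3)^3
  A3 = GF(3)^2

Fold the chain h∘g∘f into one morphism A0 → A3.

  e0=(1,0,0) f-->(1,2,2) g-->(2,2,1) h-->(0,2)
  e1=(0,1,0) f-->(2,2,1) g-->(0,0,0) h-->(0,0)
  e2=(0,0,1) f-->(0,2,0) g-->(1,1,2) h-->(0,1)
composite: (0 0 0; 2 0 1)

Answer: (0 0 0; 2 0 1)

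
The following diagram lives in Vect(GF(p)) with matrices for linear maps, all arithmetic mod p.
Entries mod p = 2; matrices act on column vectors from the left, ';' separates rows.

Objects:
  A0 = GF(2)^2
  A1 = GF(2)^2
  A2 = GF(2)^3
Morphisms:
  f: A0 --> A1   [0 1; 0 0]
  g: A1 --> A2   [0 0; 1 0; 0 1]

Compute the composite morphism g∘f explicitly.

  e0=[1,0] f-->[0,0] g-->[0,0,0]
  e1=[0,1] f-->[1,0] g-->[0,1,0]
⟦path⟧: [0 0; 0 1; 0 0]

Answer: [0 0; 0 1; 0 0]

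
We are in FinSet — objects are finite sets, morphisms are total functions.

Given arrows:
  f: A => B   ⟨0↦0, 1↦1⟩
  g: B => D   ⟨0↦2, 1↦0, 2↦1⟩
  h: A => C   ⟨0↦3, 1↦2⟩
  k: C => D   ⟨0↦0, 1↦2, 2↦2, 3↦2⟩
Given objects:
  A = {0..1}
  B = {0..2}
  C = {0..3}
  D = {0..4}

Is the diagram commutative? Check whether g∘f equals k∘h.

Along f;g (path 1):
  0 f=>0 g=>2
  1 f=>1 g=>0
  ⟦path⟧₁ = ⟨0↦2, 1↦0⟩
Along h;k (path 2):
  0 h=>3 k=>2
  1 h=>2 k=>2
  ⟦path⟧₂ = ⟨0↦2, 1↦2⟩
Equal? distinct morphisms ✗

Answer: DOES NOT COMMUTE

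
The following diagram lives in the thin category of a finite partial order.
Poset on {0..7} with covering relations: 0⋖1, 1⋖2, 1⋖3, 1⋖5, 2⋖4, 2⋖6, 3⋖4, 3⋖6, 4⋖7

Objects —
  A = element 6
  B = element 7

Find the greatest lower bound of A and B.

Lower bounds of A=6 and B=7: {0,1,2,3}
  maximal lower bounds 2 and 3 are incomparable: neither 2⊑3 nor 3⊑2
→ no greatest lower bound exists

Answer: NO MEET EXISTS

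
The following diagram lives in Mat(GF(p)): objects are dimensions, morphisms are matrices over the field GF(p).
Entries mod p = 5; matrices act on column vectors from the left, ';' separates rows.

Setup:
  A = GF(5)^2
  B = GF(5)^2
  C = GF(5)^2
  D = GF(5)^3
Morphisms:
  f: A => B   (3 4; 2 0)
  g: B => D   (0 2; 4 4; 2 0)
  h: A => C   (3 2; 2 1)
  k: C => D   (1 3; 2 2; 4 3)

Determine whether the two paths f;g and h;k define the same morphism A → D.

Answer: DOES NOT COMMUTE

Derivation:
Along f;g (path 1):
  e0=(1,0) f=>(3,2) g=>(4,0,1)
  e1=(0,1) f=>(4,0) g=>(0,1,3)
  result₁ = (4 0; 0 1; 1 3)
Along h;k (path 2):
  e0=(1,0) h=>(3,2) k=>(4,0,3)
  e1=(0,1) h=>(2,1) k=>(0,1,1)
  result₂ = (4 0; 0 1; 3 1)
Equal? NO — does not commute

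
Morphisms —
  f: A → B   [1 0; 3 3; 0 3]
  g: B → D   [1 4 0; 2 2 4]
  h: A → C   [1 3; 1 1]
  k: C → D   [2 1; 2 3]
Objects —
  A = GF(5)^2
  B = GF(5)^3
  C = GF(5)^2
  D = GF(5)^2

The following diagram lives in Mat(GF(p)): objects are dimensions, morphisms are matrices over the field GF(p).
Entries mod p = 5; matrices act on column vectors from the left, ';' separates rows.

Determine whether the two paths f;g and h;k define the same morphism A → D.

Answer: DOES NOT COMMUTE

Derivation:
Path 1 = f;g:
  e0=(1,0) f→(1,3,0) g→(3,3)
  e1=(0,1) f→(0,3,3) g→(2,3)
  result₁ = [3 2; 3 3]
Path 2 = h;k:
  e0=(1,0) h→(1,1) k→(3,0)
  e1=(0,1) h→(3,1) k→(2,4)
  result₂ = [3 2; 0 4]
Equal? NO — does not commute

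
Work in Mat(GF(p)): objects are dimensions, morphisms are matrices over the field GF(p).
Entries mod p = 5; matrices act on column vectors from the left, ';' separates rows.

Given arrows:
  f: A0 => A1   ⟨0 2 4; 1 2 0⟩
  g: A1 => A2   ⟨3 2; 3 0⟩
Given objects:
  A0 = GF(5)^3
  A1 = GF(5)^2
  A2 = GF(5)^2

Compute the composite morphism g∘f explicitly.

  e0=⟨1,0,0⟩ f=>⟨0,1⟩ g=>⟨2,0⟩
  e1=⟨0,1,0⟩ f=>⟨2,2⟩ g=>⟨0,1⟩
  e2=⟨0,0,1⟩ f=>⟨4,0⟩ g=>⟨2,2⟩
composite: ⟨2 0 2; 0 1 2⟩

Answer: ⟨2 0 2; 0 1 2⟩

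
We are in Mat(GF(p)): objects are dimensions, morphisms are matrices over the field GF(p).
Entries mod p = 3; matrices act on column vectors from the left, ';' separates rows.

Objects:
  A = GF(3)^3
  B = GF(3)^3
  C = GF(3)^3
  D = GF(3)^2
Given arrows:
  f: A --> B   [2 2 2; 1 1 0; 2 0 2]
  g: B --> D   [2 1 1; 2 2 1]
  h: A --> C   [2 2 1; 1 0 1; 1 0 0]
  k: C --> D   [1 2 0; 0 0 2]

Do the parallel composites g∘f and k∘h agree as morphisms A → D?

1) trace f;g:
  e0=(1,0,0) f-->(2,1,2) g-->(1,2)
  e1=(0,1,0) f-->(2,1,0) g-->(2,0)
  e2=(0,0,1) f-->(2,0,2) g-->(0,0)
  ⟦path⟧₁ = [1 2 0; 2 0 0]
2) trace h;k:
  e0=(1,0,0) h-->(2,1,1) k-->(1,2)
  e1=(0,1,0) h-->(2,0,0) k-->(2,0)
  e2=(0,0,1) h-->(1,1,0) k-->(0,0)
  ⟦path⟧₂ = [1 2 0; 2 0 0]
Equal? same morphism ✓

Answer: COMMUTES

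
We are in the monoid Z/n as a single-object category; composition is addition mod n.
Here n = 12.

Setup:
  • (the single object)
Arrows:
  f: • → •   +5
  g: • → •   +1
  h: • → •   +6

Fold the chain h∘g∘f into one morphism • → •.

  0 +5≡5 +1≡6 +6≡0  (mod 12)
⟦path⟧: +0

Answer: +0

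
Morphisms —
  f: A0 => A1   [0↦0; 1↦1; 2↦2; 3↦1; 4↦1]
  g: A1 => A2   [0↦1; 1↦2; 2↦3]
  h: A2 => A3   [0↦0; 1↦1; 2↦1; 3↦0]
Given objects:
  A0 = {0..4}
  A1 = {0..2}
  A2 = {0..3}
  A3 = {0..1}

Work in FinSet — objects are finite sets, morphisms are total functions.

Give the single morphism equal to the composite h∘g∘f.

Answer: [0↦1; 1↦1; 2↦0; 3↦1; 4↦1]

Trace:
  0 f=>0 g=>1 h=>1
  1 f=>1 g=>2 h=>1
  2 f=>2 g=>3 h=>0
  3 f=>1 g=>2 h=>1
  4 f=>1 g=>2 h=>1
composite: [0↦1; 1↦1; 2↦0; 3↦1; 4↦1]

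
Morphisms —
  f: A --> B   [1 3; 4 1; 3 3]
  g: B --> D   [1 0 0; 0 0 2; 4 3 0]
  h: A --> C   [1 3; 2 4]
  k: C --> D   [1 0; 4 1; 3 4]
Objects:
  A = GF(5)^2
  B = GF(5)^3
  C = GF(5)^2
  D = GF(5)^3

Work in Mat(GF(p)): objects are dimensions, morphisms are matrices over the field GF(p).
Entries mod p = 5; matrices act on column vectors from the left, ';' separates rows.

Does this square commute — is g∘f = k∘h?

Along f;g (path 1):
  e0=(1,0) f-->(1,4,3) g-->(1,1,1)
  e1=(0,1) f-->(3,1,3) g-->(3,1,0)
  result₁ = [1 3; 1 1; 1 0]
Along h;k (path 2):
  e0=(1,0) h-->(1,2) k-->(1,1,1)
  e1=(0,1) h-->(3,4) k-->(3,1,0)
  result₂ = [1 3; 1 1; 1 0]
Equal? same morphism ✓

Answer: COMMUTES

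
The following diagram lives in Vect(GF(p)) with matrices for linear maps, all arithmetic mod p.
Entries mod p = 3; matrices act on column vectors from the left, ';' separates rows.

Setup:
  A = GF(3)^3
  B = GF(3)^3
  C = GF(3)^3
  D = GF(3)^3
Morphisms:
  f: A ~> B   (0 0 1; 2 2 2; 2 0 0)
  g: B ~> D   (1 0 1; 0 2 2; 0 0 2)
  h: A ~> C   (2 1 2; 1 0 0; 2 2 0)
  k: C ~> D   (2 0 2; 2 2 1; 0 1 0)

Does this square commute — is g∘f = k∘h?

Along f;g (path 1):
  e0=⟨1,0,0⟩ f~>⟨0,2,2⟩ g~>⟨2,2,1⟩
  e1=⟨0,1,0⟩ f~>⟨0,2,0⟩ g~>⟨0,1,0⟩
  e2=⟨0,0,1⟩ f~>⟨1,2,0⟩ g~>⟨1,1,0⟩
  result₁ = (2 0 1; 2 1 1; 1 0 0)
Along h;k (path 2):
  e0=⟨1,0,0⟩ h~>⟨2,1,2⟩ k~>⟨2,2,1⟩
  e1=⟨0,1,0⟩ h~>⟨1,0,2⟩ k~>⟨0,1,0⟩
  e2=⟨0,0,1⟩ h~>⟨2,0,0⟩ k~>⟨1,1,0⟩
  result₂ = (2 0 1; 2 1 1; 1 0 0)
Equal? same morphism ✓

Answer: COMMUTES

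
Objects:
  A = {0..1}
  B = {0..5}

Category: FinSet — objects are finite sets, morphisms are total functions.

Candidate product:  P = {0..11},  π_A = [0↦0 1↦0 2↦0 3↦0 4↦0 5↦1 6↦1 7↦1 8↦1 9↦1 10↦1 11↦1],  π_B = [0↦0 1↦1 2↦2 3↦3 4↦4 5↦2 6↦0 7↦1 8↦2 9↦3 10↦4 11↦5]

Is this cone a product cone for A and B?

|A|·|B| = 2·6 = 12;  |P| = 12
Check the pairing map k ↦ (π_A(k), π_B(k)):
  0 ↦ (0,0)
  1 ↦ (0,1)
  2 ↦ (0,2)
  3 ↦ (0,3)
  4 ↦ (0,4)
  5 ↦ (1,2)
  6 ↦ (1,0)
  7 ↦ (1,1)
  8 ↦ (1,2)  ✗ repeats pair of k=5
  9 ↦ (1,3)
  10 ↦ (1,4)
  11 ↦ (1,5)
distinct pairs in image: 11 / 12 needed
  → (1,2) hit at k=5 and k=8

Answer: NOT A VALID PRODUCT — duplicate pair at indices 8,5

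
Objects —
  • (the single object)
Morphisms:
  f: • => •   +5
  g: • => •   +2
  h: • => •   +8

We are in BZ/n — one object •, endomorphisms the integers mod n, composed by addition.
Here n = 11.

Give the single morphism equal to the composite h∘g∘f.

  0 +5≡5 +2≡7 +8≡4  (mod 11)
⟦path⟧: +4

Answer: +4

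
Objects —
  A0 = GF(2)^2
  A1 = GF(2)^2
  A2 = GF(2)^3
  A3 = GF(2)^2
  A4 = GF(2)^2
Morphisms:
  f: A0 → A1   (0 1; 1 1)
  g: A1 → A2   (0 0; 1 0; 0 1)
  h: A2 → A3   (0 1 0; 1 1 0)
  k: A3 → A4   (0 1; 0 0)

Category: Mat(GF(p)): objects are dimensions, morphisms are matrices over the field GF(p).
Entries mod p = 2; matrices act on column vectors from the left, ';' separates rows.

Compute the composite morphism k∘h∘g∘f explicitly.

Answer: (0 1; 0 0)

Trace:
  e0=(1,0) f→(0,1) g→(0,0,1) h→(0,0) k→(0,0)
  e1=(0,1) f→(1,1) g→(0,1,1) h→(1,1) k→(1,0)
composite: (0 1; 0 0)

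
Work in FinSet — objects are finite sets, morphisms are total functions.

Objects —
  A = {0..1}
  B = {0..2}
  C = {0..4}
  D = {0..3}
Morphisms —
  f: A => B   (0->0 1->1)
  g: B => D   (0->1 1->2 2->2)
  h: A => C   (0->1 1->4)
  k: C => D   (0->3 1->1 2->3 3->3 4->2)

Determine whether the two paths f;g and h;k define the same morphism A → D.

Along f;g (path 1):
  0 f=>0 g=>1
  1 f=>1 g=>2
  ⟦path⟧₁ = (0->1 1->2)
Along h;k (path 2):
  0 h=>1 k=>1
  1 h=>4 k=>2
  ⟦path⟧₂ = (0->1 1->2)
Equal? YES — commutes

Answer: COMMUTES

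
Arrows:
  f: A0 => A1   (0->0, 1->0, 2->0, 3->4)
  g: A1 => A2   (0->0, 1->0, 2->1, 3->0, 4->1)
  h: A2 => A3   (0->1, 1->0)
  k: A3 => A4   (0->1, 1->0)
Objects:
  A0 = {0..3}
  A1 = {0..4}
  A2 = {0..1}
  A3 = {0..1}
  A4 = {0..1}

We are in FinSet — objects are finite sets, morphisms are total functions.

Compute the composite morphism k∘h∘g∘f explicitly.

Answer: (0->0, 1->0, 2->0, 3->1)

Trace:
  0 f=>0 g=>0 h=>1 k=>0
  1 f=>0 g=>0 h=>1 k=>0
  2 f=>0 g=>0 h=>1 k=>0
  3 f=>4 g=>1 h=>0 k=>1
result: (0->0, 1->0, 2->0, 3->1)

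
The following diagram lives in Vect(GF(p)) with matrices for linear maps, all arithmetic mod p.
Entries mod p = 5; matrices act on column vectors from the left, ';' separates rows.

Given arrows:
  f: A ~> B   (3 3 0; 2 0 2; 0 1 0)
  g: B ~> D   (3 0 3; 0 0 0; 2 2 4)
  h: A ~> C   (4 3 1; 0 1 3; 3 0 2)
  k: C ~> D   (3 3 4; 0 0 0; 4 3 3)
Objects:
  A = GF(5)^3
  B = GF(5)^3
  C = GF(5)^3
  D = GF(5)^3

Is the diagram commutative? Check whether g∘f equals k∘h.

1) trace f;g:
  e0=⟨1,0,0⟩ f~>⟨3,2,0⟩ g~>⟨4,0,0⟩
  e1=⟨0,1,0⟩ f~>⟨3,0,1⟩ g~>⟨2,0,0⟩
  e2=⟨0,0,1⟩ f~>⟨0,2,0⟩ g~>⟨0,0,4⟩
  ⟦path⟧₁ = (4 2 0; 0 0 0; 0 0 4)
2) trace h;k:
  e0=⟨1,0,0⟩ h~>⟨4,0,3⟩ k~>⟨4,0,0⟩
  e1=⟨0,1,0⟩ h~>⟨3,1,0⟩ k~>⟨2,0,0⟩
  e2=⟨0,0,1⟩ h~>⟨1,3,2⟩ k~>⟨0,0,4⟩
  ⟦path⟧₂ = (4 2 0; 0 0 0; 0 0 4)
Equal? YES — commutes

Answer: COMMUTES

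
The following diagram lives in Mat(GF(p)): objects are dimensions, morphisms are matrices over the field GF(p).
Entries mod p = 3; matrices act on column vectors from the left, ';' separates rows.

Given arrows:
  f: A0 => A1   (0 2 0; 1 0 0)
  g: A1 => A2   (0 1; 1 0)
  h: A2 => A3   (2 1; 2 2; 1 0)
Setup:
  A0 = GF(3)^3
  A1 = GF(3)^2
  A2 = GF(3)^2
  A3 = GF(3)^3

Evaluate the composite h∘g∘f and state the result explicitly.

  e0=⟨1,0,0⟩ f=>⟨0,1⟩ g=>⟨1,0⟩ h=>⟨2,2,1⟩
  e1=⟨0,1,0⟩ f=>⟨2,0⟩ g=>⟨0,2⟩ h=>⟨2,1,0⟩
  e2=⟨0,0,1⟩ f=>⟨0,0⟩ g=>⟨0,0⟩ h=>⟨0,0,0⟩
composite: (2 2 0; 2 1 0; 1 0 0)

Answer: (2 2 0; 2 1 0; 1 0 0)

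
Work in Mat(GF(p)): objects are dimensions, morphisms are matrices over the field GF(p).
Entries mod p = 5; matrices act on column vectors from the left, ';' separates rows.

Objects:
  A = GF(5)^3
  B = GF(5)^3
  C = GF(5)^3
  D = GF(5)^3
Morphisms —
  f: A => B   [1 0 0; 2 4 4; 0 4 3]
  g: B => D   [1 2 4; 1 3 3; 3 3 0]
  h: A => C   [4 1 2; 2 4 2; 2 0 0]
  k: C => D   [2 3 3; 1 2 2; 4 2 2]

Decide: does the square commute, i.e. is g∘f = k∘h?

Answer: COMMUTES

Derivation:
Along f;g (path 1):
  e0=(1,0,0) f=>(1,2,0) g=>(0,2,4)
  e1=(0,1,0) f=>(0,4,4) g=>(4,4,2)
  e2=(0,0,1) f=>(0,4,3) g=>(0,1,2)
  ⟦path⟧₁ = [0 4 0; 2 4 1; 4 2 2]
Along h;k (path 2):
  e0=(1,0,0) h=>(4,2,2) k=>(0,2,4)
  e1=(0,1,0) h=>(1,4,0) k=>(4,4,2)
  e2=(0,0,1) h=>(2,2,0) k=>(0,1,2)
  ⟦path⟧₂ = [0 4 0; 2 4 1; 4 2 2]
Equal? equal; square commutes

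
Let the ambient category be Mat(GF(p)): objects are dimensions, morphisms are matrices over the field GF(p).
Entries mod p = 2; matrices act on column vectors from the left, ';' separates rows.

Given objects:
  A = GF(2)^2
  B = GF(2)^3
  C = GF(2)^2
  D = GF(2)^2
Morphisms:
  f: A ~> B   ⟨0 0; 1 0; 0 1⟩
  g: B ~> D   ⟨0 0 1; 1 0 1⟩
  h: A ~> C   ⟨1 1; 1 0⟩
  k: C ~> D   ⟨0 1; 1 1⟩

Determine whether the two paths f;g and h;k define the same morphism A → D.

Answer: DOES NOT COMMUTE

Derivation:
1) trace f;g:
  e0=⟨1,0⟩ f~>⟨0,1,0⟩ g~>⟨0,0⟩
  e1=⟨0,1⟩ f~>⟨0,0,1⟩ g~>⟨1,1⟩
  ⟦path⟧₁ = ⟨0 1; 0 1⟩
2) trace h;k:
  e0=⟨1,0⟩ h~>⟨1,1⟩ k~>⟨1,0⟩
  e1=⟨0,1⟩ h~>⟨1,0⟩ k~>⟨0,1⟩
  ⟦path⟧₂ = ⟨1 0; 0 1⟩
Equal? differ; not commutative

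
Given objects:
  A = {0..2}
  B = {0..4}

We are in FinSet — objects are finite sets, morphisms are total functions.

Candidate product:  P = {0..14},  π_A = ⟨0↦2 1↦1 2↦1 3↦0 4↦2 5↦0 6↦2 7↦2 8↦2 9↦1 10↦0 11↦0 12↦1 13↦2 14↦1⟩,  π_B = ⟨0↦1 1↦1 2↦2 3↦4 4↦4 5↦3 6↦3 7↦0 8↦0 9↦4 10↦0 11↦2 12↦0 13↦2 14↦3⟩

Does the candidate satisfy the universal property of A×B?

Answer: NOT A VALID PRODUCT — duplicate pair at indices 8,7

Work:
|A|·|B| = 3·5 = 15;  |P| = 15
Check the pairing map k ↦ (π_A(k), π_B(k)):
  0 ↦ (2,1)
  1 ↦ (1,1)
  2 ↦ (1,2)
  3 ↦ (0,4)
  4 ↦ (2,4)
  5 ↦ (0,3)
  6 ↦ (2,3)
  7 ↦ (2,0)
  8 ↦ (2,0)  ✗ repeats pair of k=7
  9 ↦ (1,4)
  10 ↦ (0,0)
  11 ↦ (0,2)
  12 ↦ (1,0)
  13 ↦ (2,2)
  14 ↦ (1,3)
distinct pairs in image: 14 / 15 needed
  → (2,0) hit at k=7 and k=8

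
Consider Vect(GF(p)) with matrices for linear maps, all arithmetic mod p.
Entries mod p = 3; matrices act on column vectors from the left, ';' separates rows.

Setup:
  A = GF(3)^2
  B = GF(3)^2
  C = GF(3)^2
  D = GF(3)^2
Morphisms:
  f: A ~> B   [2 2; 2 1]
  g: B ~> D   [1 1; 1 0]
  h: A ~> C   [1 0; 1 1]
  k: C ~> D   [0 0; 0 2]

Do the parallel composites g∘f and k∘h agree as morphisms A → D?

Answer: DOES NOT COMMUTE

Work:
1) trace f;g:
  e0=⟨1,0⟩ f~>⟨2,2⟩ g~>⟨1,2⟩
  e1=⟨0,1⟩ f~>⟨2,1⟩ g~>⟨0,2⟩
  result₁ = [1 0; 2 2]
2) trace h;k:
  e0=⟨1,0⟩ h~>⟨1,1⟩ k~>⟨0,2⟩
  e1=⟨0,1⟩ h~>⟨0,1⟩ k~>⟨0,2⟩
  result₂ = [0 0; 2 2]
Equal? NO — does not commute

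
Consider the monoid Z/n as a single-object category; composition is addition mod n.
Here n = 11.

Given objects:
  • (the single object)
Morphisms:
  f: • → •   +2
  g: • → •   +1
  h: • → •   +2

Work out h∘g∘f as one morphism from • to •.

Answer: +5

Trace:
  0 +2≡2 +1≡3 +2≡5  (mod 11)
result: +5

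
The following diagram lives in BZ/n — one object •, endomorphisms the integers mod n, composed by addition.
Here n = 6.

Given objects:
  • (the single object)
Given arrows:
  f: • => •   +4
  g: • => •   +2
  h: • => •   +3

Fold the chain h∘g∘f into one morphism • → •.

Answer: +3

Work:
  0 +4≡4 +2≡0 +3≡3  (mod 6)
composite: +3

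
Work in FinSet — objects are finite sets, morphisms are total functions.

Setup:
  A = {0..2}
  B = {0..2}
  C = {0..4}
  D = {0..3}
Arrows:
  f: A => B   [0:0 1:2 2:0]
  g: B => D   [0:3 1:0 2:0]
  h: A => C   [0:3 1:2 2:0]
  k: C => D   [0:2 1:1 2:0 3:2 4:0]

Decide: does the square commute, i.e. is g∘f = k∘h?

Answer: DOES NOT COMMUTE

Work:
Along f;g (path 1):
  0 f=>0 g=>3
  1 f=>2 g=>0
  2 f=>0 g=>3
  result₁ = [0:3 1:0 2:3]
Along h;k (path 2):
  0 h=>3 k=>2
  1 h=>2 k=>0
  2 h=>0 k=>2
  result₂ = [0:2 1:0 2:2]
Equal? differ; not commutative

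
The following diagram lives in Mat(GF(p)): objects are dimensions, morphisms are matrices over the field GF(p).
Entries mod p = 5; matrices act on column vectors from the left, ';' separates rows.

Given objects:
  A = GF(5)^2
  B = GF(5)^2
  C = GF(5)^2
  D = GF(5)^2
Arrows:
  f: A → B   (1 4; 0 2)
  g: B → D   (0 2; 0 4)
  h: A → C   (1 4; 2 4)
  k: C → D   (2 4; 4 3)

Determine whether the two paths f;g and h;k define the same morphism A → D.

Answer: COMMUTES

Trace:
Along f;g (path 1):
  e0=(1,0) f→(1,0) g→(0,0)
  e1=(0,1) f→(4,2) g→(4,3)
  ⟦path⟧₁ = (0 4; 0 3)
Along h;k (path 2):
  e0=(1,0) h→(1,2) k→(0,0)
  e1=(0,1) h→(4,4) k→(4,3)
  ⟦path⟧₂ = (0 4; 0 3)
Equal? same morphism ✓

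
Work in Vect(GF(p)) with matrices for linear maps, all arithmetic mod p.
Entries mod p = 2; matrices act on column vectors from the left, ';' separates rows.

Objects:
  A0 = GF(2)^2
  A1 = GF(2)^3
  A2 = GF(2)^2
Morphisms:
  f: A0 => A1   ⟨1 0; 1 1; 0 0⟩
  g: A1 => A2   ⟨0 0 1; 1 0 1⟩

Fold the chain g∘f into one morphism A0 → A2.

Answer: ⟨0 0; 1 0⟩

Trace:
  e0=(1,0) f=>(1,1,0) g=>(0,1)
  e1=(0,1) f=>(0,1,0) g=>(0,0)
composite: ⟨0 0; 1 0⟩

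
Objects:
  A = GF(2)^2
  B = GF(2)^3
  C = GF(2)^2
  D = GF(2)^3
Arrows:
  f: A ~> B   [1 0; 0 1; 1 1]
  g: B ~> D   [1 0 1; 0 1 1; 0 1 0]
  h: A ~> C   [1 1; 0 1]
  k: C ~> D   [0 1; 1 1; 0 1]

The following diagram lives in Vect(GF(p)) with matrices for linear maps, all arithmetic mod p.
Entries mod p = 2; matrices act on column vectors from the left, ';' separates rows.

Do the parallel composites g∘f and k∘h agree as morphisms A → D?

Path 1 = f;g:
  e0=[1,0] f~>[1,0,1] g~>[0,1,0]
  e1=[0,1] f~>[0,1,1] g~>[1,0,1]
  result₁ = [0 1; 1 0; 0 1]
Path 2 = h;k:
  e0=[1,0] h~>[1,0] k~>[0,1,0]
  e1=[0,1] h~>[1,1] k~>[1,0,1]
  result₂ = [0 1; 1 0; 0 1]
Equal? equal; square commutes

Answer: COMMUTES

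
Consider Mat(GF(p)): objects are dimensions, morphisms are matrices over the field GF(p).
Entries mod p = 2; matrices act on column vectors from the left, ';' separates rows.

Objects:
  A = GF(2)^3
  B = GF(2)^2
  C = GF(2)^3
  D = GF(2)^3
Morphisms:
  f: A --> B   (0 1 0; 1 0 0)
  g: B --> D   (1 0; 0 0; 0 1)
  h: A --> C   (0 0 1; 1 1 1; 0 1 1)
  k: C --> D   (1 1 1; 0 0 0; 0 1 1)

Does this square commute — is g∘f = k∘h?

Path 1 = f;g:
  e0=⟨1,0,0⟩ f-->⟨0,1⟩ g-->⟨0,0,1⟩
  e1=⟨0,1,0⟩ f-->⟨1,0⟩ g-->⟨1,0,0⟩
  e2=⟨0,0,1⟩ f-->⟨0,0⟩ g-->⟨0,0,0⟩
  composite₁ = (0 1 0; 0 0 0; 1 0 0)
Path 2 = h;k:
  e0=⟨1,0,0⟩ h-->⟨0,1,0⟩ k-->⟨1,0,1⟩
  e1=⟨0,1,0⟩ h-->⟨0,1,1⟩ k-->⟨0,0,0⟩
  e2=⟨0,0,1⟩ h-->⟨1,1,1⟩ k-->⟨1,0,0⟩
  composite₂ = (1 0 1; 0 0 0; 1 0 0)
Equal? NO — does not commute

Answer: DOES NOT COMMUTE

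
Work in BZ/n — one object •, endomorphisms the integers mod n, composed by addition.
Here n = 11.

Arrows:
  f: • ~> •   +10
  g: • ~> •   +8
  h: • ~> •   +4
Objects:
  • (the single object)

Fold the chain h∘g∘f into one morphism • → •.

Answer: +0

Work:
  0 +10≡10 +8≡7 +4≡0  (mod 11)
result: +0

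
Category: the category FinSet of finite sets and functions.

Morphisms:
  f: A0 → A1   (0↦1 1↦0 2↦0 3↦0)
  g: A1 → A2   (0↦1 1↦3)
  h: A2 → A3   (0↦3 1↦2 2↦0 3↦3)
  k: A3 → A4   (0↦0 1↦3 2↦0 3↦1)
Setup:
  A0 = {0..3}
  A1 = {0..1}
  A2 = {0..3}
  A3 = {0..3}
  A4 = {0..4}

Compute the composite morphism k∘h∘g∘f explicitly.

  0 f→1 g→3 h→3 k→1
  1 f→0 g→1 h→2 k→0
  2 f→0 g→1 h→2 k→0
  3 f→0 g→1 h→2 k→0
⟦path⟧: (0↦1 1↦0 2↦0 3↦0)

Answer: (0↦1 1↦0 2↦0 3↦0)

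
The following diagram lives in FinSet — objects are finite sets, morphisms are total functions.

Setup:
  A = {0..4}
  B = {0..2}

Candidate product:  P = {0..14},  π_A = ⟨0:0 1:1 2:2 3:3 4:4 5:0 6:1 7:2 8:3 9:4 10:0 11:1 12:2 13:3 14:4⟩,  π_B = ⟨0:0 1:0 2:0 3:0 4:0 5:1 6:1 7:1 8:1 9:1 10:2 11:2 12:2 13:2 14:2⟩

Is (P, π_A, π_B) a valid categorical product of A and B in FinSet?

|A|·|B| = 5·3 = 15;  |P| = 15
Check the pairing map k ↦ (π_A(k), π_B(k)):
  0 : (0,0)
  1 : (1,0)
  2 : (2,0)
  3 : (3,0)
  4 : (4,0)
  5 : (0,1)
  6 : (1,1)
  7 : (2,1)
  8 : (3,1)
  9 : (4,1)
  10 : (0,2)
  11 : (1,2)
  12 : (2,2)
  13 : (3,2)
  14 : (4,2)
distinct pairs in image: 15 / 15 needed
  → bijection onto A×B; projections well-typed.

Answer: VALID PRODUCT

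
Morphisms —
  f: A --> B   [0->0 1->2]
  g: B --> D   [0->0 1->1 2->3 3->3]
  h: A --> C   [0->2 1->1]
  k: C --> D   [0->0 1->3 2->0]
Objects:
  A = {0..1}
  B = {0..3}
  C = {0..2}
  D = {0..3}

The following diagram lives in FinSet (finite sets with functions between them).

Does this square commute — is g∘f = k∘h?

Answer: COMMUTES

Work:
1) trace f;g:
  0 f-->0 g-->0
  1 f-->2 g-->3
  ⟦path⟧₁ = [0->0 1->3]
2) trace h;k:
  0 h-->2 k-->0
  1 h-->1 k-->3
  ⟦path⟧₂ = [0->0 1->3]
Equal? YES — commutes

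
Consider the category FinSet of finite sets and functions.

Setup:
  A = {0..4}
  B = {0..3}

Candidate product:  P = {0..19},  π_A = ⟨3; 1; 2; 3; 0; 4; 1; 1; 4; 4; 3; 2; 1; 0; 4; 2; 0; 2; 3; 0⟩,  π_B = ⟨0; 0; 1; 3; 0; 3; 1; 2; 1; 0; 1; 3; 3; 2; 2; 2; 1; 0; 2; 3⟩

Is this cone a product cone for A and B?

|A|·|B| = 5·4 = 20;  |P| = 20
Check the pairing map k ↦ (π_A(k), π_B(k)):
  0 -> (3,0)
  1 -> (1,0)
  2 -> (2,1)
  3 -> (3,3)
  4 -> (0,0)
  5 -> (4,3)
  6 -> (1,1)
  7 -> (1,2)
  8 -> (4,1)
  9 -> (4,0)
  10 -> (3,1)
  11 -> (2,3)
  12 -> (1,3)
  13 -> (0,2)
  14 -> (4,2)
  15 -> (2,2)
  16 -> (0,1)
  17 -> (2,0)
  18 -> (3,2)
  19 -> (0,3)
distinct pairs in image: 20 / 20 needed
  → bijection onto A×B; projections well-typed.

Answer: VALID PRODUCT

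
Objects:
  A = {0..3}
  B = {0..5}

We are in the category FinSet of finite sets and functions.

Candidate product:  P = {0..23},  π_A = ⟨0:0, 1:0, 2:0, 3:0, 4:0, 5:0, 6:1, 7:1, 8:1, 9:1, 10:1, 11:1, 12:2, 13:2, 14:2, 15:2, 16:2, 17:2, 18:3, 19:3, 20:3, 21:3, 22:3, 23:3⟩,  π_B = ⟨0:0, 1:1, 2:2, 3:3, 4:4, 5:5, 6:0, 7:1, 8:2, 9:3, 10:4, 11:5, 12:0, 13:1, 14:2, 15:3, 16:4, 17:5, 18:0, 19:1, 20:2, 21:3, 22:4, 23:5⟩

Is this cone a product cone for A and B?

Answer: VALID PRODUCT

Derivation:
|A|·|B| = 4·6 = 24;  |P| = 24
Check the pairing map k ↦ (π_A(k), π_B(k)):
  0 : (0,0)
  1 : (0,1)
  2 : (0,2)
  3 : (0,3)
  4 : (0,4)
  5 : (0,5)
  6 : (1,0)
  7 : (1,1)
  8 : (1,2)
  9 : (1,3)
  10 : (1,4)
  11 : (1,5)
  12 : (2,0)
  13 : (2,1)
  14 : (2,2)
  15 : (2,3)
  16 : (2,4)
  17 : (2,5)
  18 : (3,0)
  19 : (3,1)
  20 : (3,2)
  21 : (3,3)
  22 : (3,4)
  23 : (3,5)
distinct pairs in image: 24 / 24 needed
  → bijection onto A×B; projections well-typed.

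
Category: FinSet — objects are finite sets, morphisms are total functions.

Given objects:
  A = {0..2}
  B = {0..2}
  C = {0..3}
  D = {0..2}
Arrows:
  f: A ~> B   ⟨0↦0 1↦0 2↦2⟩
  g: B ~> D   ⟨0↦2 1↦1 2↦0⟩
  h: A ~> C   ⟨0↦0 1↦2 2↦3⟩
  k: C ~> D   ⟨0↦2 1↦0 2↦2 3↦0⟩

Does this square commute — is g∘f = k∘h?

Answer: COMMUTES

Trace:
Path 1 = f;g:
  0 f~>0 g~>2
  1 f~>0 g~>2
  2 f~>2 g~>0
  result₁ = ⟨0↦2 1↦2 2↦0⟩
Path 2 = h;k:
  0 h~>0 k~>2
  1 h~>2 k~>2
  2 h~>3 k~>0
  result₂ = ⟨0↦2 1↦2 2↦0⟩
Equal? same morphism ✓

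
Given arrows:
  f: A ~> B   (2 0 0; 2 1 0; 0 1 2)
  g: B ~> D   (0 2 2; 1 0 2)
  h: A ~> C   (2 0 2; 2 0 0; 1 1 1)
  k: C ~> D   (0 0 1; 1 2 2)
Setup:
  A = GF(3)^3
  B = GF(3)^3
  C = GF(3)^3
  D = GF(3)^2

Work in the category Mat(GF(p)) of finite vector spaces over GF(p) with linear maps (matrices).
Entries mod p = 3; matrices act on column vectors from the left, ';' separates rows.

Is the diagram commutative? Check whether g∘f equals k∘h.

Along f;g (path 1):
  e0=⟨1,0,0⟩ f~>⟨2,2,0⟩ g~>⟨1,2⟩
  e1=⟨0,1,0⟩ f~>⟨0,1,1⟩ g~>⟨1,2⟩
  e2=⟨0,0,1⟩ f~>⟨0,0,2⟩ g~>⟨1,1⟩
  result₁ = (1 1 1; 2 2 1)
Along h;k (path 2):
  e0=⟨1,0,0⟩ h~>⟨2,2,1⟩ k~>⟨1,2⟩
  e1=⟨0,1,0⟩ h~>⟨0,0,1⟩ k~>⟨1,2⟩
  e2=⟨0,0,1⟩ h~>⟨2,0,1⟩ k~>⟨1,1⟩
  result₂ = (1 1 1; 2 2 1)
Equal? same morphism ✓

Answer: COMMUTES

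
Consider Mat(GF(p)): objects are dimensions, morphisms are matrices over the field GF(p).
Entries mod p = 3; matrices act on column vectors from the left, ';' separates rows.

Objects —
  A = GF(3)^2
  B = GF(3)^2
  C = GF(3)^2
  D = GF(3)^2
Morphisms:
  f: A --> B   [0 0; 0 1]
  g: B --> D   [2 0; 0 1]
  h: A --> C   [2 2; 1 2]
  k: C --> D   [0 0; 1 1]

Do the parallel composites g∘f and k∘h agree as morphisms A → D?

Answer: COMMUTES

Trace:
Along f;g (path 1):
  e0=⟨1,0⟩ f-->⟨0,0⟩ g-->⟨0,0⟩
  e1=⟨0,1⟩ f-->⟨0,1⟩ g-->⟨0,1⟩
  ⟦path⟧₁ = [0 0; 0 1]
Along h;k (path 2):
  e0=⟨1,0⟩ h-->⟨2,1⟩ k-->⟨0,0⟩
  e1=⟨0,1⟩ h-->⟨2,2⟩ k-->⟨0,1⟩
  ⟦path⟧₂ = [0 0; 0 1]
Equal? equal; square commutes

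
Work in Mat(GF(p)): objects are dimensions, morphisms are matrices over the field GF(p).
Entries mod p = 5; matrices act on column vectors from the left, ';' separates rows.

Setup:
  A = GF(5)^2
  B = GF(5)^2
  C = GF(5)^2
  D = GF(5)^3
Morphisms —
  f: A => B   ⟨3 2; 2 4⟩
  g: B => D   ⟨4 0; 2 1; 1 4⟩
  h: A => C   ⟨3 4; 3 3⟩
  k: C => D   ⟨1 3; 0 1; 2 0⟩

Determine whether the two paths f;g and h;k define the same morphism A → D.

Answer: COMMUTES

Work:
Path 1 = f;g:
  e0=(1,0) f=>(3,2) g=>(2,3,1)
  e1=(0,1) f=>(2,4) g=>(3,3,3)
  result₁ = ⟨2 3; 3 3; 1 3⟩
Path 2 = h;k:
  e0=(1,0) h=>(3,3) k=>(2,3,1)
  e1=(0,1) h=>(4,3) k=>(3,3,3)
  result₂ = ⟨2 3; 3 3; 1 3⟩
Equal? equal; square commutes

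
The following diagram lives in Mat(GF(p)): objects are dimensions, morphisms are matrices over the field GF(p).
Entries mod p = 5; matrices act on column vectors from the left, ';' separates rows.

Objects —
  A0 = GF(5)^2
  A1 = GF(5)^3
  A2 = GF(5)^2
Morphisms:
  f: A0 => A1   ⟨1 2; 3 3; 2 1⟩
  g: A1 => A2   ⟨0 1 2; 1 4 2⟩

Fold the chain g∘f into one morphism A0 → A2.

  e0=⟨1,0⟩ f=>⟨1,3,2⟩ g=>⟨2,2⟩
  e1=⟨0,1⟩ f=>⟨2,3,1⟩ g=>⟨0,1⟩
⟦path⟧: ⟨2 0; 2 1⟩

Answer: ⟨2 0; 2 1⟩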